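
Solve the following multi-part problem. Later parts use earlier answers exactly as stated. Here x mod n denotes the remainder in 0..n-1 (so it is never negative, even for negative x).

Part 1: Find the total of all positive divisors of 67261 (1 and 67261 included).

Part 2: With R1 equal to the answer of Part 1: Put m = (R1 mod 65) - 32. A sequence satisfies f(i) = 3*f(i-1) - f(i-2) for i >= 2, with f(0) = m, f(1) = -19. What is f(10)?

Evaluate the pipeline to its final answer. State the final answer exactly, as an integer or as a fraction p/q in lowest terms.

-180215

Part 1: 67261 is prime, so its only divisors are 1 and 67261; sigma = 1 + 67261 = 67262; answer 67262
Part 2: R1 = 67262; m = 20; f(2) = 3*(-19) - 1*(20) = -77; iterating: f(2)=-77, f(3)=-212, f(4)=-559, f(5)=-1465, f(6)=-3836, f(7)=-10043, f(8)=-26293, f(9)=-68836, f(10)=-180215; answer -180215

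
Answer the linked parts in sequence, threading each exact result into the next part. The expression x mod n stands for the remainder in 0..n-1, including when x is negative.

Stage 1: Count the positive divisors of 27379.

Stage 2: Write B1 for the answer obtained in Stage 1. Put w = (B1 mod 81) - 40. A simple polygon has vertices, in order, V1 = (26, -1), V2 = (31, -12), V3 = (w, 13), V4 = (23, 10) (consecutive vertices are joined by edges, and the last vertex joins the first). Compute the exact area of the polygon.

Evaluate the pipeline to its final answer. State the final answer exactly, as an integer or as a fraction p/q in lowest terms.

Stage 1: 27379 = 11 * 19 * 131; number of divisors = (1+1) * (1+1) * (1+1) = 8; answer 8
Stage 2: B1 = 8; w = -32; cross terms: (26*-12 - 31*-1)=-281, (31*13 - -32*-12)=19, (-32*10 - 23*13)=-619, (23*-1 - 26*10)=-283; twice the area = |-1164| = 1164; area = 582; answer 582

582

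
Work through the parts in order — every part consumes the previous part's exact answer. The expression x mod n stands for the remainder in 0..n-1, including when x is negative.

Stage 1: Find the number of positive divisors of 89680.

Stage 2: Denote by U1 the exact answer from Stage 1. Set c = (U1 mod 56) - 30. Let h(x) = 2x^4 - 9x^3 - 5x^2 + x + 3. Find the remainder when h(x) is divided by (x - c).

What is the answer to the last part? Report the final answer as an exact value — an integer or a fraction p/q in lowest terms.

10513

Stage 1: 89680 = 2^4 * 5 * 19 * 59; number of divisors = (4+1) * (1+1) * (1+1) * (1+1) = 40; answer 40
Stage 2: U1 = 40; c = 10; remainder = value at the root: 2*(10)^4 - 9*(10)^3 - 5*(10)^2 + 1*(10)^1 + 3 = (20000) + (-9000) + (-500) + (10) + (3) = 10513; answer 10513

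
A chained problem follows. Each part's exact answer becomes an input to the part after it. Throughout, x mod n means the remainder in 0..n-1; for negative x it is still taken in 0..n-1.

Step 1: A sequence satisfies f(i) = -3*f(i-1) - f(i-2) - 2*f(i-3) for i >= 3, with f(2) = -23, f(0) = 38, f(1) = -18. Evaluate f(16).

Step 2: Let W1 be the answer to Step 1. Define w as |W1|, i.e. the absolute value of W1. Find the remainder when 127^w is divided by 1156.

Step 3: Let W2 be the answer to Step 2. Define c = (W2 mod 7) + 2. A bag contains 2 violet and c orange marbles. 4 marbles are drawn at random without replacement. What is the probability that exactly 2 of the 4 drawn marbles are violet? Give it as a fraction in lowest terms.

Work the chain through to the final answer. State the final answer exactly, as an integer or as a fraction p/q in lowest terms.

2/5

Step 1: f(3) = -3*(-23) - 1*(-18) - 2*(38) = 11; iterating: f(3)=11, f(4)=26, f(5)=-43, f(6)=81, f(7)=-252, f(8)=761, f(9)=-2193, f(10)=6322, f(11)=-18295, f(12)=52949, f(13)=-153196, f(14)=443229, f(15)=-1282389, f(16)=3710330; answer 3710330
Step 2: W1 = 3710330; w = 3710330; squarings mod 1156: 127^1=127, 127^2=1101, 127^4=713, 127^8=885, 127^16=613, 127^32=69, 127^64=137, 127^128=273, 127^256=545, 127^512=1089, 127^1024=1021, 127^2048=885, 127^4096=613, 127^8192=69, 127^16384=137, 127^32768=273, 127^65536=545, 127^131072=1089, 127^262144=1021, 127^524288=885, 127^1048576=613, 127^2097152=69; 127^3710330 = 127^2 * 127^8 * 127^16 * 127^32 * 127^64 * 127^256 * 127^1024 * 127^2048 * 127^4096 * 127^32768 * 127^524288 * 127^1048576 * 127^2097152 = 149 (mod 1156); answer 149
Step 3: W2 = 149; c = 4; total draws C(6,4) = 15; favorable C(2,2)*C(4,2) = 6; P = 2/5; answer 2/5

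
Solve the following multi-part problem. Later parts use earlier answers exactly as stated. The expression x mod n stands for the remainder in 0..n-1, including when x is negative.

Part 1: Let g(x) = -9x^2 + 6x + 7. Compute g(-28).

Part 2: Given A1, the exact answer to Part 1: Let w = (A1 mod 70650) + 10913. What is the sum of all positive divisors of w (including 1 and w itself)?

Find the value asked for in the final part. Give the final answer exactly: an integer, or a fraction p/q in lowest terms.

Part 1: -9*(-28)^2 + 6*(-28)^1 + 7 = (-7056) + (-168) + (7) = -7217; answer -7217
Part 2: A1 = -7217; w = 74346; 74346 = 2 * 3 * 12391; sigma = (1 + 2) * (1 + 3) * (1 + 12391) = 3 * 4 * 12392 = 148704; answer 148704

148704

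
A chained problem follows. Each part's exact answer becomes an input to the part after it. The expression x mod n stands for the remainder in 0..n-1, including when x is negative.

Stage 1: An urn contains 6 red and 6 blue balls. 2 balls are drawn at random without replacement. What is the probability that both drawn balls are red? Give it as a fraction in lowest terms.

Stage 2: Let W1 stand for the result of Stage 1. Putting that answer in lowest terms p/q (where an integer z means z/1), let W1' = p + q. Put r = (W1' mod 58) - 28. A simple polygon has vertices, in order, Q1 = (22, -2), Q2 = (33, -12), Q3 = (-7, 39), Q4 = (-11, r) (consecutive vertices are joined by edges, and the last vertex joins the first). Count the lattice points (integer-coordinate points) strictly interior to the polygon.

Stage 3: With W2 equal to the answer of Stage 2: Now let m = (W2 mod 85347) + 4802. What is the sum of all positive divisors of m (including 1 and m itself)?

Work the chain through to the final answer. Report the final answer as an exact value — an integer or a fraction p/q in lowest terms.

Stage 1: total draws C(12,2) = 66; favorable C(6,2) = 15; P = 5/22; answer 5/22
Stage 2: W1 = 5/22; threaded value p + q = 27; r = -1; cross terms: (22*-12 - 33*-2)=-198, (33*39 - -7*-12)=1203, (-7*-1 - -11*39)=436, (-11*-2 - 22*-1)=44; twice the area = |1485| = 1485; area = 1485/2; boundary points = 1 + 1 + 4 + 1 = 7; strictly interior points = area - boundary/2 + 1 = 740; answer 740
Stage 3: W2 = 740; m = 5542; 5542 = 2 * 17 * 163; sigma = (1 + 2) * (1 + 17) * (1 + 163) = 3 * 18 * 164 = 8856; answer 8856

8856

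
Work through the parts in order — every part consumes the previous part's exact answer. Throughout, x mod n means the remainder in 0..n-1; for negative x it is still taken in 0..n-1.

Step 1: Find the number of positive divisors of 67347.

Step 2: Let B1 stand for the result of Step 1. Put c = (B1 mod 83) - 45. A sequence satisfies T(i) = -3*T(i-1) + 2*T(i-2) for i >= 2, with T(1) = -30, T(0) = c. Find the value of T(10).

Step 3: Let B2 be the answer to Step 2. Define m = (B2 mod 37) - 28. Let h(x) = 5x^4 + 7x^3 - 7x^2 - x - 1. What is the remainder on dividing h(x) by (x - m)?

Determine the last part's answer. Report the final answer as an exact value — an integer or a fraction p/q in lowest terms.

Step 1: 67347 = 3^2 * 7 * 1069; number of divisors = (2+1) * (1+1) * (1+1) = 12; answer 12
Step 2: B1 = 12; c = -33; T(2) = -3*(-30) + 2*(-33) = 24; iterating: T(2)=24, T(3)=-132, T(4)=444, T(5)=-1596, T(6)=5676, T(7)=-20220, T(8)=72012, T(9)=-256476, T(10)=913452; answer 913452
Step 3: B2 = 913452; m = 5; remainder = value at the root: 5*(5)^4 + 7*(5)^3 - 7*(5)^2 - 1*(5)^1 - 1 = (3125) + (875) + (-175) + (-5) + (-1) = 3819; answer 3819

3819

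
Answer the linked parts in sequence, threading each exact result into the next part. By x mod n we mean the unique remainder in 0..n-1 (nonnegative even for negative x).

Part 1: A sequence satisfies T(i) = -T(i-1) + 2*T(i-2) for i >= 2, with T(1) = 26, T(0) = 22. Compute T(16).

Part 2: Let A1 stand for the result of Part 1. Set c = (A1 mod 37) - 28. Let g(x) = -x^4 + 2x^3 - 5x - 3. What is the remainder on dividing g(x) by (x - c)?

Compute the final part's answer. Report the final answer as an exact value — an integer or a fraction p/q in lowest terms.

Part 1: T(2) = -1*(26) + 2*(22) = 18; iterating: T(2)=18, T(3)=34, T(4)=2, T(5)=66, T(6)=-62, T(7)=194, T(8)=-318, T(9)=706, T(10)=-1342, T(11)=2754, T(12)=-5438, T(13)=10946, T(14)=-21822, T(15)=43714, T(16)=-87358; answer -87358
Part 2: A1 = -87358; c = 8; remainder = value at the root: -1*(8)^4 + 2*(8)^3 - 5*(8)^1 - 3 = (-4096) + (1024) + (-40) + (-3) = -3115; answer -3115

-3115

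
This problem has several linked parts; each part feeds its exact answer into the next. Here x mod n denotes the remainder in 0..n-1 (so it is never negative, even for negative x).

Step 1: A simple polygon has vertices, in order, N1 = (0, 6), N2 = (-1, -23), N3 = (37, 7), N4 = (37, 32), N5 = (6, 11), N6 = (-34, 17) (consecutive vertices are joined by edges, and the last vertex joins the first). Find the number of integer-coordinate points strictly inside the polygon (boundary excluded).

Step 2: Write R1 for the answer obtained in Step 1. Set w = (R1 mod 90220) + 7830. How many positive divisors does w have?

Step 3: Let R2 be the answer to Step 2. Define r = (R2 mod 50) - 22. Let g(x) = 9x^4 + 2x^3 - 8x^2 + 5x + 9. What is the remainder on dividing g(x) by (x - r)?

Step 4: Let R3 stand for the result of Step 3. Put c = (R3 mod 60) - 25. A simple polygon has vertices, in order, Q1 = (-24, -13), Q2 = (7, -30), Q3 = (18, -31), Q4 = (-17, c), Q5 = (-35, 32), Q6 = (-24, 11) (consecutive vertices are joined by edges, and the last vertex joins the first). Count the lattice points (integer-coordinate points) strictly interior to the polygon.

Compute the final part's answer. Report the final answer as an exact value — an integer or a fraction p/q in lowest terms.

548

Step 1: cross terms: (0*-23 - -1*6)=6, (-1*7 - 37*-23)=844, (37*32 - 37*7)=925, (37*11 - 6*32)=215, (6*17 - -34*11)=476, (-34*6 - 0*17)=-204; twice the area = |2262| = 2262; area = 1131; boundary points = 1 + 2 + 25 + 1 + 2 + 1 = 32; strictly interior points = area - boundary/2 + 1 = 1116; answer 1116
Step 2: R1 = 1116; w = 8946; 8946 = 2 * 3^2 * 7 * 71; number of divisors = (1+1) * (2+1) * (1+1) * (1+1) = 24; answer 24
Step 3: R2 = 24; r = 2; remainder = value at the root: 9*(2)^4 + 2*(2)^3 - 8*(2)^2 + 5*(2)^1 + 9 = (144) + (16) + (-32) + (10) + (9) = 147; answer 147
Step 4: R3 = 147; c = 2; cross terms: (-24*-30 - 7*-13)=811, (7*-31 - 18*-30)=323, (18*2 - -17*-31)=-491, (-17*32 - -35*2)=-474, (-35*11 - -24*32)=383, (-24*-13 - -24*11)=576; twice the area = |1128| = 1128; area = 564; boundary points = 1 + 1 + 1 + 6 + 1 + 24 = 34; strictly interior points = area - boundary/2 + 1 = 548; answer 548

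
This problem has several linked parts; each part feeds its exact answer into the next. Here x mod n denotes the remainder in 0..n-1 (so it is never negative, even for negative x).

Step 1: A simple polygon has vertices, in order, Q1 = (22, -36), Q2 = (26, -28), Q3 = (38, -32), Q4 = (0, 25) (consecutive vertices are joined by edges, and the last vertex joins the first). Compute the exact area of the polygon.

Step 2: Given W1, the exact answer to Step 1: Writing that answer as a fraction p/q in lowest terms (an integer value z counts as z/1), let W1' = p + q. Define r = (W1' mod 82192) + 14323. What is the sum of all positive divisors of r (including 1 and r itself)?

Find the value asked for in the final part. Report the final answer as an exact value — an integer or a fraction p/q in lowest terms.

36518

Step 1: cross terms: (22*-28 - 26*-36)=320, (26*-32 - 38*-28)=232, (38*25 - 0*-32)=950, (0*-36 - 22*25)=-550; twice the area = |952| = 952; area = 476; answer 476
Step 2: W1 = 476; threaded value p + q = 477; r = 14800; 14800 = 2^4 * 5^2 * 37; sigma = (1 + 2 + 4 + 8 + 16) * (1 + 5 + 25) * (1 + 37) = 31 * 31 * 38 = 36518; answer 36518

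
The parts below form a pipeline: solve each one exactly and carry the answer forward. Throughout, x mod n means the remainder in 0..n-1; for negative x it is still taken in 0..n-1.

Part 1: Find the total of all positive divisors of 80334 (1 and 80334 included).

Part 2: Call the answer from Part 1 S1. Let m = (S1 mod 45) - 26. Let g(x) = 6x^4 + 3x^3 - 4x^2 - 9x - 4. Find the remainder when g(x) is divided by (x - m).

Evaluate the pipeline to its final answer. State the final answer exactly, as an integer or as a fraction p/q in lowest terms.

Part 1: 80334 = 2 * 3^2 * 4463; sigma = (1 + 2) * (1 + 3 + 9) * (1 + 4463) = 3 * 13 * 4464 = 174096; answer 174096
Part 2: S1 = 174096; m = 10; remainder = value at the root: 6*(10)^4 + 3*(10)^3 - 4*(10)^2 - 9*(10)^1 - 4 = (60000) + (3000) + (-400) + (-90) + (-4) = 62506; answer 62506

62506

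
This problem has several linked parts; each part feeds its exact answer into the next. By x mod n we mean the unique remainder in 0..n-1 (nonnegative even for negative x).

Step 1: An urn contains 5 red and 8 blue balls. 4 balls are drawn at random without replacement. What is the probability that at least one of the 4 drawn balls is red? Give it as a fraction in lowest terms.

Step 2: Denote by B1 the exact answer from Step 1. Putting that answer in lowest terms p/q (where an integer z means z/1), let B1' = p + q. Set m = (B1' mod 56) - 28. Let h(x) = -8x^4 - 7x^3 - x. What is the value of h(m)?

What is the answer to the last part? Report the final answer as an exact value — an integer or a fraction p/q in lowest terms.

Step 1: total draws C(13,4) = 715; complement C(8,4) = 70; favorable 715 - 70 = 645; P = 129/143; answer 129/143
Step 2: B1 = 129/143; threaded value p + q = 272; m = 20; -8*(20)^4 - 7*(20)^3 - 1*(20)^1 = (-1280000) + (-56000) + (-20) = -1336020; answer -1336020

-1336020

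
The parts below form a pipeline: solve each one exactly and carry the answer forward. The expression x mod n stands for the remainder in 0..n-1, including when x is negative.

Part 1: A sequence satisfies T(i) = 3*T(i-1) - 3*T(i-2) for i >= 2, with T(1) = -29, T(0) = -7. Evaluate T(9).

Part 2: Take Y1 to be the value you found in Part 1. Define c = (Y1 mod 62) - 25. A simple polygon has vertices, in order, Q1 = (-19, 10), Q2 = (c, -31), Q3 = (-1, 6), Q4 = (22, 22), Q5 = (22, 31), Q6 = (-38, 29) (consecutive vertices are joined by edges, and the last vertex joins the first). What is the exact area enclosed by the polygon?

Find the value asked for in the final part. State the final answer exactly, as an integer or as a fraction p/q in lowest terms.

Part 1: T(2) = 3*(-29) - 3*(-7) = -66; iterating: T(2)=-66, T(3)=-111, T(4)=-135, T(5)=-72, T(6)=189, T(7)=783, T(8)=1782, T(9)=2997; answer 2997
Part 2: Y1 = 2997; c = -4; cross terms: (-19*-31 - -4*10)=629, (-4*6 - -1*-31)=-55, (-1*22 - 22*6)=-154, (22*31 - 22*22)=198, (22*29 - -38*31)=1816, (-38*10 - -19*29)=171; twice the area = |2605| = 2605; area = 2605/2; answer 2605/2

2605/2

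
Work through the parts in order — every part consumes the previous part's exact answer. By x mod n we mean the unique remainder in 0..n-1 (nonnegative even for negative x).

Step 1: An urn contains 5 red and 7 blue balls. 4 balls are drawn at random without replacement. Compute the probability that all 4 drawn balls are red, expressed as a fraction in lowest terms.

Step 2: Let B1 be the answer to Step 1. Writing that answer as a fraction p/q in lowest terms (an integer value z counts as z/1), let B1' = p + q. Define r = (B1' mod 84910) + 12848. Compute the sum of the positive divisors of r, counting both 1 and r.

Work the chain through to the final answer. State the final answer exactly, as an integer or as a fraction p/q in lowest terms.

Step 1: total draws C(12,4) = 495; favorable C(5,4) = 5; P = 1/99; answer 1/99
Step 2: B1 = 1/99; threaded value p + q = 100; r = 12948; 12948 = 2^2 * 3 * 13 * 83; sigma = (1 + 2 + 4) * (1 + 3) * (1 + 13) * (1 + 83) = 7 * 4 * 14 * 84 = 32928; answer 32928

32928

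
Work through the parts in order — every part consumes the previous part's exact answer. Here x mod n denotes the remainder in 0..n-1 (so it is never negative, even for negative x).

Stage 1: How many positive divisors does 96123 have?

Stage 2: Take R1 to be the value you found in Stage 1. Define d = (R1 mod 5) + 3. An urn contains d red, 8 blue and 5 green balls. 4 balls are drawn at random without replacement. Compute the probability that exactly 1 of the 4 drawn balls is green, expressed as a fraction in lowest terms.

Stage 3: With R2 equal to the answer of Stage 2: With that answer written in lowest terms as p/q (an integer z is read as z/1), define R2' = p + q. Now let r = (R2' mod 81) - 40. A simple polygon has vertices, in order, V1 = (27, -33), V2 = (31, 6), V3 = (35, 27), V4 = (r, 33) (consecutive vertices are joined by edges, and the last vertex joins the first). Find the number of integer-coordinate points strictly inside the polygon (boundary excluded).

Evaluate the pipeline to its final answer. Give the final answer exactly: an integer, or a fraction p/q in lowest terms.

Stage 1: 96123 = 3 * 179^2; number of divisors = (1+1) * (2+1) = 6; answer 6
Stage 2: R1 = 6; d = 4; total draws C(17,4) = 2380; favorable C(5,1)*C(12,3) = 1100; P = 55/119; answer 55/119
Stage 3: R2 = 55/119; threaded value p + q = 174; r = -28; cross terms: (27*6 - 31*-33)=1185, (31*27 - 35*6)=627, (35*33 - -28*27)=1911, (-28*-33 - 27*33)=33; twice the area = |3756| = 3756; area = 1878; boundary points = 1 + 1 + 3 + 11 = 16; strictly interior points = area - boundary/2 + 1 = 1871; answer 1871

1871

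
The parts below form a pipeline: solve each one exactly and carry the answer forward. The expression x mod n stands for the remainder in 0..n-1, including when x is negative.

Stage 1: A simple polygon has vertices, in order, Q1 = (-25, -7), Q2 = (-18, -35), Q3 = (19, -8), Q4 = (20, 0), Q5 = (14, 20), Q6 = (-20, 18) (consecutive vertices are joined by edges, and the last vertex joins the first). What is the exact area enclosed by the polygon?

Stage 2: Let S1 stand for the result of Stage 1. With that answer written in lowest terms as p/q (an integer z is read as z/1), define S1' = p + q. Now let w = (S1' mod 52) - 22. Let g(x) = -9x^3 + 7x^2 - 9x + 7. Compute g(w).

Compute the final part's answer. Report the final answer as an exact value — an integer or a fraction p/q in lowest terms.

Stage 1: cross terms: (-25*-35 - -18*-7)=749, (-18*-8 - 19*-35)=809, (19*0 - 20*-8)=160, (20*20 - 14*0)=400, (14*18 - -20*20)=652, (-20*-7 - -25*18)=590; twice the area = |3360| = 3360; area = 1680; answer 1680
Stage 2: S1 = 1680; threaded value p + q = 1681; w = -5; -9*(-5)^3 + 7*(-5)^2 - 9*(-5)^1 + 7 = (1125) + (175) + (45) + (7) = 1352; answer 1352

1352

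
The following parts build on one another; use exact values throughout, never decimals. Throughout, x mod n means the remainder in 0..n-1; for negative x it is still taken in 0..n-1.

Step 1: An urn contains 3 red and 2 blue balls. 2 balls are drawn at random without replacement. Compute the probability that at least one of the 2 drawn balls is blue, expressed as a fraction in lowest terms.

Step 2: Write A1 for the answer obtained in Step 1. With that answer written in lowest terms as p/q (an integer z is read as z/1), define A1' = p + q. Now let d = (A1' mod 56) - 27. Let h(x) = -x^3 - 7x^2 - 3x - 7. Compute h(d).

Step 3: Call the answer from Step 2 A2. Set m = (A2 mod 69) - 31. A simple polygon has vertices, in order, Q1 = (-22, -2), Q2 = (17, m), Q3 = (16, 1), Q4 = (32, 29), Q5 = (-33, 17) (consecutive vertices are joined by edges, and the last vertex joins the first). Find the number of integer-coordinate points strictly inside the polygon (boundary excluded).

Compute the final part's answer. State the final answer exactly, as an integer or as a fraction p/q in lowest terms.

904

Step 1: total draws C(5,2) = 10; complement C(3,2) = 3; favorable 10 - 3 = 7; P = 7/10; answer 7/10
Step 2: A1 = 7/10; threaded value p + q = 17; d = -10; -1*(-10)^3 - 7*(-10)^2 - 3*(-10)^1 - 7 = (1000) + (-700) + (30) + (-7) = 323; answer 323
Step 3: A2 = 323; m = 16; cross terms: (-22*16 - 17*-2)=-318, (17*1 - 16*16)=-239, (16*29 - 32*1)=432, (32*17 - -33*29)=1501, (-33*-2 - -22*17)=440; twice the area = |1816| = 1816; area = 908; boundary points = 3 + 1 + 4 + 1 + 1 = 10; strictly interior points = area - boundary/2 + 1 = 904; answer 904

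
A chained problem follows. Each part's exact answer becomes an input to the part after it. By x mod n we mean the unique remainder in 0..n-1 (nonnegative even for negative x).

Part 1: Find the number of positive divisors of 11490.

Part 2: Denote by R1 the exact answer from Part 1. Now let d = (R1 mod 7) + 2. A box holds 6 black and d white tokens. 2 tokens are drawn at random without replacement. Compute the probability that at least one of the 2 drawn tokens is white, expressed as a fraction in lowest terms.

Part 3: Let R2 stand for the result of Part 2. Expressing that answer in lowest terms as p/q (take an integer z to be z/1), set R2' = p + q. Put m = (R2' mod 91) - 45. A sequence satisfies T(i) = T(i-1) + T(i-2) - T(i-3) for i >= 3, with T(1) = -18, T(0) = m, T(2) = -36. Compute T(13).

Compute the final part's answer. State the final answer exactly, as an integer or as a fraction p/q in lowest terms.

6

Part 1: 11490 = 2 * 3 * 5 * 383; number of divisors = (1+1) * (1+1) * (1+1) * (1+1) = 16; answer 16
Part 2: R1 = 16; d = 4; total draws C(10,2) = 45; complement C(6,2) = 15; favorable 45 - 15 = 30; P = 2/3; answer 2/3
Part 3: R2 = 2/3; threaded value p + q = 5; m = -40; T(3) = 1*(-36) + 1*(-18) - 1*(-40) = -14; iterating: T(3)=-14, T(4)=-32, T(5)=-10, T(6)=-28, T(7)=-6, T(8)=-24, T(9)=-2, T(10)=-20, T(11)=2, T(12)=-16, T(13)=6; answer 6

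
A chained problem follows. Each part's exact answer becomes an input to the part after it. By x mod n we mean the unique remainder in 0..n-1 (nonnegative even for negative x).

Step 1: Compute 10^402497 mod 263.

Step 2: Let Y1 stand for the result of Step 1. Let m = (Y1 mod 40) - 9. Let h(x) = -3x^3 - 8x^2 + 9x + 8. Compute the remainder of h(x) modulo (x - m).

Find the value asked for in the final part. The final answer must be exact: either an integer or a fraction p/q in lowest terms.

Step 1: squarings mod 263: 10^1=10, 10^2=100, 10^4=6, 10^8=36, 10^16=244, 10^32=98, 10^64=136, 10^128=86, 10^256=32, 10^512=235, 10^1024=258, 10^2048=25, 10^4096=99, 10^8192=70, 10^16384=166, 10^32768=204, 10^65536=62, 10^131072=162, 10^262144=207; 10^402497 = 10^1 * 10^64 * 10^1024 * 10^8192 * 10^131072 * 10^262144 = 45 (mod 263); answer 45
Step 2: Y1 = 45; m = -4; remainder = value at the root: -3*(-4)^3 - 8*(-4)^2 + 9*(-4)^1 + 8 = (192) + (-128) + (-36) + (8) = 36; answer 36

36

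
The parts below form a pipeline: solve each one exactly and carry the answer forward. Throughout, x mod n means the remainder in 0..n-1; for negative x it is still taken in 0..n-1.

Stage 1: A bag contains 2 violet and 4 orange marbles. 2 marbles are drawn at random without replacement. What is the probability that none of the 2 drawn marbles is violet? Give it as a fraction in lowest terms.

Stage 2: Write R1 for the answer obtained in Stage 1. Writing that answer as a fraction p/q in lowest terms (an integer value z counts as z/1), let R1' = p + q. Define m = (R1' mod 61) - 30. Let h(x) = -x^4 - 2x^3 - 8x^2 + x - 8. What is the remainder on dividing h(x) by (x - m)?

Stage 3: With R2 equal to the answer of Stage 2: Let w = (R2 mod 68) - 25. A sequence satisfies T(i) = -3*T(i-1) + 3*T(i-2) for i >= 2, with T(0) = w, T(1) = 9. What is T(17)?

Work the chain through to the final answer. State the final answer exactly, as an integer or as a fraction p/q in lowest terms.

Stage 1: total draws C(6,2) = 15; favorable C(4,2) = 6; P = 2/5; answer 2/5
Stage 2: R1 = 2/5; threaded value p + q = 7; m = -23; remainder = value at the root: -1*(-23)^4 - 2*(-23)^3 - 8*(-23)^2 + 1*(-23)^1 - 8 = (-279841) + (24334) + (-4232) + (-23) + (-8) = -259770; answer -259770
Stage 3: R2 = -259770; w = 33; T(2) = -3*(9) + 3*(33) = 72; iterating: T(2)=72, T(3)=-189, T(4)=783, T(5)=-2916, T(6)=11097, T(7)=-42039, T(8)=159408, T(9)=-604341, T(10)=2291247, T(11)=-8686764, T(12)=32934033, T(13)=-124862391, T(14)=473389272, T(15)=-1794754989, T(16)=6804432783, T(17)=-25797563316; answer -25797563316

-25797563316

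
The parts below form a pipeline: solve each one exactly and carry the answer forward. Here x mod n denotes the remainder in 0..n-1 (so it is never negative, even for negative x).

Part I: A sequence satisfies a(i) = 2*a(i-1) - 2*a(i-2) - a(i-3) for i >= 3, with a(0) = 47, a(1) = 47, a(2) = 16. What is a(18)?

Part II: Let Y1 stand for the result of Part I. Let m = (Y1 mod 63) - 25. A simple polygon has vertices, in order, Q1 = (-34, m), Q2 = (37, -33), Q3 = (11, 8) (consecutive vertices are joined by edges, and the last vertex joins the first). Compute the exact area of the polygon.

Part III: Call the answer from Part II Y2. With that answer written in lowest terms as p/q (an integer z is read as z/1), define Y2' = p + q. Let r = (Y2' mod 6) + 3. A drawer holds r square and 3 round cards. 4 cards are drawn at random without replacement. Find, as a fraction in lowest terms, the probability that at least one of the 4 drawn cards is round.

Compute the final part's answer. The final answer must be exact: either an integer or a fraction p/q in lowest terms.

34/35

Part I: a(3) = 2*(16) - 2*(47) - 1*(47) = -109; iterating: a(3)=-109, a(4)=-297, a(5)=-392, a(6)=-81, a(7)=919, a(8)=2392, a(9)=3027, a(10)=351, a(11)=-7744, a(12)=-19217, a(13)=-23297, a(14)=-416, a(15)=64979, a(16)=154087, a(17)=178632, a(18)=-15889; answer -15889
Part II: Y1 = -15889; m = 25; cross terms: (-34*-33 - 37*25)=197, (37*8 - 11*-33)=659, (11*25 - -34*8)=547; twice the area = |1403| = 1403; area = 1403/2; answer 1403/2
Part III: Y2 = 1403/2; threaded value p + q = 1405; r = 4; total draws C(7,4) = 35; complement C(4,4) = 1; favorable 35 - 1 = 34; P = 34/35; answer 34/35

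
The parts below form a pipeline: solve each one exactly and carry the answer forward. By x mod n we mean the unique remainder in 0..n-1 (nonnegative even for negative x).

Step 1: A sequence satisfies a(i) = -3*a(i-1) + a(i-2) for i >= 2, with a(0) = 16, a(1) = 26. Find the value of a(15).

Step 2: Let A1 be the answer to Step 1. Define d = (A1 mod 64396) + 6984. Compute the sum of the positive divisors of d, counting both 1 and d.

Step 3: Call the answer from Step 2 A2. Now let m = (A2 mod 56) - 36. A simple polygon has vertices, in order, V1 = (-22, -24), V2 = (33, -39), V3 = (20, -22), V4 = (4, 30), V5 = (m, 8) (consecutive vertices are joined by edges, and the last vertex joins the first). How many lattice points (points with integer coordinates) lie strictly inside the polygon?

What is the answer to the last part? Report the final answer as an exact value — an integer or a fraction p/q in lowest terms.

2266

Step 1: a(2) = -3*(26) + 1*(16) = -62; iterating: a(2)=-62, a(3)=212, a(4)=-698, a(5)=2306, a(6)=-7616, a(7)=25154, a(8)=-83078, a(9)=274388, a(10)=-906242, a(11)=2993114, a(12)=-9885584, a(13)=32649866, a(14)=-107835182, a(15)=356155412; answer 356155412
Step 2: A1 = 356155412; d = 52516; 52516 = 2^2 * 19 * 691; sigma = (1 + 2 + 4) * (1 + 19) * (1 + 691) = 7 * 20 * 692 = 96880; answer 96880
Step 3: A2 = 96880; m = -36; cross terms: (-22*-39 - 33*-24)=1650, (33*-22 - 20*-39)=54, (20*30 - 4*-22)=688, (4*8 - -36*30)=1112, (-36*-24 - -22*8)=1040; twice the area = |4544| = 4544; area = 2272; boundary points = 5 + 1 + 4 + 2 + 2 = 14; strictly interior points = area - boundary/2 + 1 = 2266; answer 2266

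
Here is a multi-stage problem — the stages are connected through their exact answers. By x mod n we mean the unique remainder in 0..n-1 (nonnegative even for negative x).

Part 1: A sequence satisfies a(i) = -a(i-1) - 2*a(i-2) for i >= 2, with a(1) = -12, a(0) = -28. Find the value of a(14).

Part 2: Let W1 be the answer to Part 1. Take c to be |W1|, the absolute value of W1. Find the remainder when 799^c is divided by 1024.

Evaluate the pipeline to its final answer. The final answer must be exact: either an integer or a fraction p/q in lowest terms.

Part 1: a(2) = -1*(-12) - 2*(-28) = 68; iterating: a(2)=68, a(3)=-44, a(4)=-92, a(5)=180, a(6)=4, a(7)=-364, a(8)=356, a(9)=372, a(10)=-1084, a(11)=340, a(12)=1828, a(13)=-2508, a(14)=-1148; answer -1148
Part 2: W1 = -1148; c = 1148; squarings mod 1024: 799^1=799, 799^2=449, 799^4=897, 799^8=769, 799^16=513, 799^32=1, 799^64=1, 799^128=1, 799^256=1, 799^512=1, 799^1024=1; 799^1148 = 799^4 * 799^8 * 799^16 * 799^32 * 799^64 * 799^1024 = 129 (mod 1024); answer 129

129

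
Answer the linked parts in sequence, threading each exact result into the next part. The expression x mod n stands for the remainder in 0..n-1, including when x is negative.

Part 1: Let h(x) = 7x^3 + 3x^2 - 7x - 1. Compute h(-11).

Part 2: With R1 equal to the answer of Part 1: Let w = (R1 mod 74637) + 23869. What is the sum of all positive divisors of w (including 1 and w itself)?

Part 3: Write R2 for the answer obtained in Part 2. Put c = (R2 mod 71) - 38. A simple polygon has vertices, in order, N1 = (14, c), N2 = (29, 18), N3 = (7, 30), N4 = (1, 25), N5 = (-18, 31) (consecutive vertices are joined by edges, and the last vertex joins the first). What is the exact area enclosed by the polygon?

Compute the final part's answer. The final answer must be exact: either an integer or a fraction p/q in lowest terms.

1158

Part 1: 7*(-11)^3 + 3*(-11)^2 - 7*(-11)^1 - 1 = (-9317) + (363) + (77) + (-1) = -8878; answer -8878
Part 2: R1 = -8878; w = 89628; 89628 = 2^2 * 3 * 7 * 11 * 97; sigma = (1 + 2 + 4) * (1 + 3) * (1 + 7) * (1 + 11) * (1 + 97) = 7 * 4 * 8 * 12 * 98 = 263424; answer 263424
Part 3: R2 = 263424; c = -24; cross terms: (14*18 - 29*-24)=948, (29*30 - 7*18)=744, (7*25 - 1*30)=145, (1*31 - -18*25)=481, (-18*-24 - 14*31)=-2; twice the area = |2316| = 2316; area = 1158; answer 1158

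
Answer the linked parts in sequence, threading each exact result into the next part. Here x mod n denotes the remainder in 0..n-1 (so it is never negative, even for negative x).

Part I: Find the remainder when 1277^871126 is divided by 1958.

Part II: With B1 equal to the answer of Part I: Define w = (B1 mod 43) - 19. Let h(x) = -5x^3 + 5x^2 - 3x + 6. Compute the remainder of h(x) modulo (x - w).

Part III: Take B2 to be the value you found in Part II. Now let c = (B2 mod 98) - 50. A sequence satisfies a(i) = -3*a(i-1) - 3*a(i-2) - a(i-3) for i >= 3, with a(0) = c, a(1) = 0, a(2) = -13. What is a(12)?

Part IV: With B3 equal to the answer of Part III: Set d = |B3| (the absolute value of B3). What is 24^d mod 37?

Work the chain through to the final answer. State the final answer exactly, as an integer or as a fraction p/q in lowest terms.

25

Part I: squarings mod 1958: 1277^1=1277, 1277^2=1673, 1277^4=947, 1277^8=45, 1277^16=67, 1277^32=573, 1277^64=1343, 1277^128=331, 1277^256=1871, 1277^512=1695, 1277^1024=639, 1277^2048=1057, 1277^4096=1189, 1277^8192=45, 1277^16384=67, 1277^32768=573, 1277^65536=1343, 1277^131072=331, 1277^262144=1871, 1277^524288=1695; 1277^871126 = 1277^2 * 1277^4 * 1277^16 * 1277^64 * 1277^128 * 1277^512 * 1277^2048 * 1277^16384 * 1277^65536 * 1277^262144 * 1277^524288 = 199 (mod 1958); answer 199
Part II: B1 = 199; w = 8; remainder = value at the root: -5*(8)^3 + 5*(8)^2 - 3*(8)^1 + 6 = (-2560) + (320) + (-24) + (6) = -2258; answer -2258
Part III: B2 = -2258; c = 44; a(3) = -3*(-13) - 3*(0) - 1*(44) = -5; iterating: a(3)=-5, a(4)=54, a(5)=-134, a(6)=245, a(7)=-387, a(8)=560, a(9)=-764, a(10)=999, a(11)=-1265, a(12)=1562; answer 1562
Part IV: B3 = 1562; d = 1562; squarings mod 37: 24^1=24, 24^2=21, 24^4=34, 24^8=9, 24^16=7, 24^32=12, 24^64=33, 24^128=16, 24^256=34, 24^512=9, 24^1024=7; 24^1562 = 24^2 * 24^8 * 24^16 * 24^512 * 24^1024 = 25 (mod 37); answer 25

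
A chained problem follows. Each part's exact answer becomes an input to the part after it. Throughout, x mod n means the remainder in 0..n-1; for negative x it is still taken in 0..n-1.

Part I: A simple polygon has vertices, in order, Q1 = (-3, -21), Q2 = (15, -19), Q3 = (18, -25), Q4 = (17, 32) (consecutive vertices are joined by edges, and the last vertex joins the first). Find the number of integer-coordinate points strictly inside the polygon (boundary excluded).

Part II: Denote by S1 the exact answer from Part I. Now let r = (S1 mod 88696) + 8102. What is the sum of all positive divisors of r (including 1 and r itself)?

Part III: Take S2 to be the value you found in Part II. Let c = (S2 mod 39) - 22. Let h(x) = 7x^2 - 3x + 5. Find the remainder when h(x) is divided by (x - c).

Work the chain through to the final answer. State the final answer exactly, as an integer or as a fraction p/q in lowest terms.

Part I: cross terms: (-3*-19 - 15*-21)=372, (15*-25 - 18*-19)=-33, (18*32 - 17*-25)=1001, (17*-21 - -3*32)=-261; twice the area = |1079| = 1079; area = 1079/2; boundary points = 2 + 3 + 1 + 1 = 7; strictly interior points = area - boundary/2 + 1 = 537; answer 537
Part II: S1 = 537; r = 8639; 8639 = 53 * 163; sigma = (1 + 53) * (1 + 163) = 54 * 164 = 8856; answer 8856
Part III: S2 = 8856; c = -19; remainder = value at the root: 7*(-19)^2 - 3*(-19)^1 + 5 = (2527) + (57) + (5) = 2589; answer 2589

2589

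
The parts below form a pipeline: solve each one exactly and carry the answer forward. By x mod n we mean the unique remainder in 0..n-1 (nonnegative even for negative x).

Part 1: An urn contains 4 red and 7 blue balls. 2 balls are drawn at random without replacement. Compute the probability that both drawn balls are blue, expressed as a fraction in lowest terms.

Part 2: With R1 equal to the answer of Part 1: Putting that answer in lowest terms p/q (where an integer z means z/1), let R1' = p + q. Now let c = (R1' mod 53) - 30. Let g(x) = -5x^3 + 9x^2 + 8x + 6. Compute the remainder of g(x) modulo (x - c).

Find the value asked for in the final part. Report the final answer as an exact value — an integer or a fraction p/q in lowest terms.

2106

Part 1: total draws C(11,2) = 55; favorable C(7,2) = 21; P = 21/55; answer 21/55
Part 2: R1 = 21/55; threaded value p + q = 76; c = -7; remainder = value at the root: -5*(-7)^3 + 9*(-7)^2 + 8*(-7)^1 + 6 = (1715) + (441) + (-56) + (6) = 2106; answer 2106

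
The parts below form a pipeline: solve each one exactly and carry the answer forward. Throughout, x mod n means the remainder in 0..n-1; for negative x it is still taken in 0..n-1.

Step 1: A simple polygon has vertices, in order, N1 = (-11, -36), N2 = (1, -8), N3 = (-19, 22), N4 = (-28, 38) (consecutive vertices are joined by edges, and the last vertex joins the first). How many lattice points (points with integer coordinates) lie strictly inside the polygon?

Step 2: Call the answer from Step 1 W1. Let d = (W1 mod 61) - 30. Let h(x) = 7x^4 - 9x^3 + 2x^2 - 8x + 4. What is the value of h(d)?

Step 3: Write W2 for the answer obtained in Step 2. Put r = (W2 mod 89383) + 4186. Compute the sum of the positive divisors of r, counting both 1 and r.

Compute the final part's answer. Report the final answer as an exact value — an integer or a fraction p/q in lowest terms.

179712

Step 1: cross terms: (-11*-8 - 1*-36)=124, (1*22 - -19*-8)=-130, (-19*38 - -28*22)=-106, (-28*-36 - -11*38)=1426; twice the area = |1314| = 1314; area = 657; boundary points = 4 + 10 + 1 + 1 = 16; strictly interior points = area - boundary/2 + 1 = 650; answer 650
Step 2: W1 = 650; d = 10; 7*(10)^4 - 9*(10)^3 + 2*(10)^2 - 8*(10)^1 + 4 = (70000) + (-9000) + (200) + (-80) + (4) = 61124; answer 61124
Step 3: W2 = 61124; r = 65310; 65310 = 2 * 3 * 5 * 7 * 311; sigma = (1 + 2) * (1 + 3) * (1 + 5) * (1 + 7) * (1 + 311) = 3 * 4 * 6 * 8 * 312 = 179712; answer 179712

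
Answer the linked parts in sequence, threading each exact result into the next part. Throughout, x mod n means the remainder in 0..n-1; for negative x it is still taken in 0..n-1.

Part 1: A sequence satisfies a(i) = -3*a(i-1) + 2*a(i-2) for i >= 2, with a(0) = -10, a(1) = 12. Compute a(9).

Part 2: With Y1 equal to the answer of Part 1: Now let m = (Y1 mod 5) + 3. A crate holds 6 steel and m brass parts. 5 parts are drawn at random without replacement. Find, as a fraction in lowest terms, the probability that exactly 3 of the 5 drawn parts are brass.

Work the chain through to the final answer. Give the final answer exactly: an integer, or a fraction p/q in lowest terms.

5/21

Part 1: a(2) = -3*(12) + 2*(-10) = -56; iterating: a(2)=-56, a(3)=192, a(4)=-688, a(5)=2448, a(6)=-8720, a(7)=31056, a(8)=-110608, a(9)=393936; answer 393936
Part 2: Y1 = 393936; m = 4; total draws C(10,5) = 252; favorable C(4,3)*C(6,2) = 60; P = 5/21; answer 5/21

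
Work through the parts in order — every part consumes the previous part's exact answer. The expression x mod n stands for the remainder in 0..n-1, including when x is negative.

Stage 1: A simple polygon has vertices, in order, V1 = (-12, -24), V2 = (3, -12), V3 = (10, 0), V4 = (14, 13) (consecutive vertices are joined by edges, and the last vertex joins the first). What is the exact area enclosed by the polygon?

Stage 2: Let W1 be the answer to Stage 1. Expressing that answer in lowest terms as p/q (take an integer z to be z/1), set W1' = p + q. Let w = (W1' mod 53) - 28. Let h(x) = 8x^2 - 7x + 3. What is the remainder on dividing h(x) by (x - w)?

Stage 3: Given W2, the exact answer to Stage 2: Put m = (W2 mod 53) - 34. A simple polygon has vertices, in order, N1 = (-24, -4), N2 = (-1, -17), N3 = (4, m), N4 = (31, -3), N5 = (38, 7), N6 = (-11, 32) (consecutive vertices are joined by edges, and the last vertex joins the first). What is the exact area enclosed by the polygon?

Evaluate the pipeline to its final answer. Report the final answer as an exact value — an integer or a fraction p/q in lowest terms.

1288

Stage 1: cross terms: (-12*-12 - 3*-24)=216, (3*0 - 10*-12)=120, (10*13 - 14*0)=130, (14*-24 - -12*13)=-180; twice the area = |286| = 286; area = 143; answer 143
Stage 2: W1 = 143; threaded value p + q = 144; w = 10; remainder = value at the root: 8*(10)^2 - 7*(10)^1 + 3 = (800) + (-70) + (3) = 733; answer 733
Stage 3: W2 = 733; m = 10; cross terms: (-24*-17 - -1*-4)=404, (-1*10 - 4*-17)=58, (4*-3 - 31*10)=-322, (31*7 - 38*-3)=331, (38*32 - -11*7)=1293, (-11*-4 - -24*32)=812; twice the area = |2576| = 2576; area = 1288; answer 1288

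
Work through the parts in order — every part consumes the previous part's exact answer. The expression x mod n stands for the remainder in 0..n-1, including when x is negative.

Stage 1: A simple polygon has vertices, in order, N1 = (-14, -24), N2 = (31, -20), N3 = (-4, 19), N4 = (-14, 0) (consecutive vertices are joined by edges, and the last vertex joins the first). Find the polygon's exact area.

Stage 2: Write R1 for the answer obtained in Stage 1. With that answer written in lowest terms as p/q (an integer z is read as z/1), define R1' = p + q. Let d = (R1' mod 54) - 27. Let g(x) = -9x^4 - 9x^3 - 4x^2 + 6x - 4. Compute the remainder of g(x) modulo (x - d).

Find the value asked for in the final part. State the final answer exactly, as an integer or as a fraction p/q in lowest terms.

Stage 1: cross terms: (-14*-20 - 31*-24)=1024, (31*19 - -4*-20)=509, (-4*0 - -14*19)=266, (-14*-24 - -14*0)=336; twice the area = |2135| = 2135; area = 2135/2; answer 2135/2
Stage 2: R1 = 2135/2; threaded value p + q = 2137; d = 4; remainder = value at the root: -9*(4)^4 - 9*(4)^3 - 4*(4)^2 + 6*(4)^1 - 4 = (-2304) + (-576) + (-64) + (24) + (-4) = -2924; answer -2924

-2924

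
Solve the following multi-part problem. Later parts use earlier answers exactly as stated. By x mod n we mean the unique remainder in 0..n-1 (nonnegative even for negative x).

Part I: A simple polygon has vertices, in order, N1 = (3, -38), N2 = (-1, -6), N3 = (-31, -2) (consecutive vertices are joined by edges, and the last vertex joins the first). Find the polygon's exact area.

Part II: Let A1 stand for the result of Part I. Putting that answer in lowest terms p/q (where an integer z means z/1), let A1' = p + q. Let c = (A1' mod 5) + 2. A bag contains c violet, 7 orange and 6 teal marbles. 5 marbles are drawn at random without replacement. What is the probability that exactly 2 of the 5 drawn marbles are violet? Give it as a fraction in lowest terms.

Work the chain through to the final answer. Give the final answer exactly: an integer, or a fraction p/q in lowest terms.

Part I: cross terms: (3*-6 - -1*-38)=-56, (-1*-2 - -31*-6)=-184, (-31*-38 - 3*-2)=1184; twice the area = |944| = 944; area = 472; answer 472
Part II: A1 = 472; threaded value p + q = 473; c = 5; total draws C(18,5) = 8568; favorable C(5,2)*C(13,3) = 2860; P = 715/2142; answer 715/2142

715/2142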